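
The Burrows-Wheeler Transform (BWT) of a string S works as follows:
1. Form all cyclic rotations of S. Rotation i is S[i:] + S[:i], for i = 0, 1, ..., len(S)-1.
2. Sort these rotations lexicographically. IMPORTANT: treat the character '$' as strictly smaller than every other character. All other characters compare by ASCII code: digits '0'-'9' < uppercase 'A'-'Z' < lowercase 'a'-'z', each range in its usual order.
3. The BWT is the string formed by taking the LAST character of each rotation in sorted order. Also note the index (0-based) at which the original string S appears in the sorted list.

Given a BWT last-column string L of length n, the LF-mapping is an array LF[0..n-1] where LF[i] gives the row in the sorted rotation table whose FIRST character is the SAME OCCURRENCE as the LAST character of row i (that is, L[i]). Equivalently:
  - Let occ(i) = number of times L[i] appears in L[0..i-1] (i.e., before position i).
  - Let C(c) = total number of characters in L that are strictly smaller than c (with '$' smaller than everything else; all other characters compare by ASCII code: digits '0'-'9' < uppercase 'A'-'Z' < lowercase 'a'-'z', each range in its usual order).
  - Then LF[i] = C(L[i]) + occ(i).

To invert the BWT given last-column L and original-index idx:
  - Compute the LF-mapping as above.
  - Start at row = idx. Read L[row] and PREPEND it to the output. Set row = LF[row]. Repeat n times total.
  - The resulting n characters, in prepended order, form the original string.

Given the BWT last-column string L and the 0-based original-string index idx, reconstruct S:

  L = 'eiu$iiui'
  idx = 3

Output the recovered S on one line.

Answer: iiiuuie$

Derivation:
LF mapping: 1 2 6 0 3 4 7 5
Walk LF starting at row 3, prepending L[row]:
  step 1: row=3, L[3]='$', prepend. Next row=LF[3]=0
  step 2: row=0, L[0]='e', prepend. Next row=LF[0]=1
  step 3: row=1, L[1]='i', prepend. Next row=LF[1]=2
  step 4: row=2, L[2]='u', prepend. Next row=LF[2]=6
  step 5: row=6, L[6]='u', prepend. Next row=LF[6]=7
  step 6: row=7, L[7]='i', prepend. Next row=LF[7]=5
  step 7: row=5, L[5]='i', prepend. Next row=LF[5]=4
  step 8: row=4, L[4]='i', prepend. Next row=LF[4]=3
Reversed output: iiiuuie$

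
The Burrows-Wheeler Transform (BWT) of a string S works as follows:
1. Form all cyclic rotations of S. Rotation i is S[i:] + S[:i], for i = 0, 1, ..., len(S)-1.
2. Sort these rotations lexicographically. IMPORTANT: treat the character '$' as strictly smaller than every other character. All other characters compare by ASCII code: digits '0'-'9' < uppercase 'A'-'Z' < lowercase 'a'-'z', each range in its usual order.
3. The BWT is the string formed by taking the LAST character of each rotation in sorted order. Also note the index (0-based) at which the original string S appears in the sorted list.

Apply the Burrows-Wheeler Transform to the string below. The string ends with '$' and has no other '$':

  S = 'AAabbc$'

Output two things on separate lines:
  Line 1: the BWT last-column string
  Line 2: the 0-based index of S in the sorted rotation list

All 7 rotations (rotation i = S[i:]+S[:i]):
  rot[0] = AAabbc$
  rot[1] = Aabbc$A
  rot[2] = abbc$AA
  rot[3] = bbc$AAa
  rot[4] = bc$AAab
  rot[5] = c$AAabb
  rot[6] = $AAabbc
Sorted (with $ < everything):
  sorted[0] = $AAabbc  (last char: 'c')
  sorted[1] = AAabbc$  (last char: '$')
  sorted[2] = Aabbc$A  (last char: 'A')
  sorted[3] = abbc$AA  (last char: 'A')
  sorted[4] = bbc$AAa  (last char: 'a')
  sorted[5] = bc$AAab  (last char: 'b')
  sorted[6] = c$AAabb  (last char: 'b')
Last column: c$AAabb
Original string S is at sorted index 1

Answer: c$AAabb
1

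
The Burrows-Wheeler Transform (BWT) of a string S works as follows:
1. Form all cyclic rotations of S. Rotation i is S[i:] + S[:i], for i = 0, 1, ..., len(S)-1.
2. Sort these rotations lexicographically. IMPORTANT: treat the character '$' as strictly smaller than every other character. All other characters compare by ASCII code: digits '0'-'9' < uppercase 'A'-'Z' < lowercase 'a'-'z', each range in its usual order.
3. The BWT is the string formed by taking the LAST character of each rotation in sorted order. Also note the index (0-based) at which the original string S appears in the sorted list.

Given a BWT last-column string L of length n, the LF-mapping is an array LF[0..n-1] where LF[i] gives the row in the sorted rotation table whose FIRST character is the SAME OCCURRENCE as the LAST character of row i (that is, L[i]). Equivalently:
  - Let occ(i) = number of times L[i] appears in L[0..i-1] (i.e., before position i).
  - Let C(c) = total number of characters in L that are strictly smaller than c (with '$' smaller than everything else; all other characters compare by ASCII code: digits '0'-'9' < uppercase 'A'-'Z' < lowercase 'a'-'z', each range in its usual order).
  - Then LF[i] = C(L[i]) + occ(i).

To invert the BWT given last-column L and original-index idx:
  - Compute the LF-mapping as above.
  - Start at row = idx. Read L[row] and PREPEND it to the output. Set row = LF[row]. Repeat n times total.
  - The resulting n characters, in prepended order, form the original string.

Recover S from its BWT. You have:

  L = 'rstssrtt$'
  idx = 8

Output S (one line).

LF mapping: 1 3 6 4 5 2 7 8 0
Walk LF starting at row 8, prepending L[row]:
  step 1: row=8, L[8]='$', prepend. Next row=LF[8]=0
  step 2: row=0, L[0]='r', prepend. Next row=LF[0]=1
  step 3: row=1, L[1]='s', prepend. Next row=LF[1]=3
  step 4: row=3, L[3]='s', prepend. Next row=LF[3]=4
  step 5: row=4, L[4]='s', prepend. Next row=LF[4]=5
  step 6: row=5, L[5]='r', prepend. Next row=LF[5]=2
  step 7: row=2, L[2]='t', prepend. Next row=LF[2]=6
  step 8: row=6, L[6]='t', prepend. Next row=LF[6]=7
  step 9: row=7, L[7]='t', prepend. Next row=LF[7]=8
Reversed output: tttrsssr$

Answer: tttrsssr$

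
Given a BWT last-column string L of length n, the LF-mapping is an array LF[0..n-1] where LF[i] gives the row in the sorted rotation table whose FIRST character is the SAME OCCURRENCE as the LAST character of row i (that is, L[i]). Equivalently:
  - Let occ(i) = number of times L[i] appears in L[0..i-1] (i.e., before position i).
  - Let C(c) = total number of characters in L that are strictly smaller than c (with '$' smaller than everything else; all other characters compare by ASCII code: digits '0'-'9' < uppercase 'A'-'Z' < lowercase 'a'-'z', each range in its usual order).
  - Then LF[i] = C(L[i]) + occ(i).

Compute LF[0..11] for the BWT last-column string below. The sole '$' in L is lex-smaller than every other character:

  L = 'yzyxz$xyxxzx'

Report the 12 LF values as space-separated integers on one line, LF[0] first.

Char counts: '$':1, 'x':5, 'y':3, 'z':3
C (first-col start): C('$')=0, C('x')=1, C('y')=6, C('z')=9
L[0]='y': occ=0, LF[0]=C('y')+0=6+0=6
L[1]='z': occ=0, LF[1]=C('z')+0=9+0=9
L[2]='y': occ=1, LF[2]=C('y')+1=6+1=7
L[3]='x': occ=0, LF[3]=C('x')+0=1+0=1
L[4]='z': occ=1, LF[4]=C('z')+1=9+1=10
L[5]='$': occ=0, LF[5]=C('$')+0=0+0=0
L[6]='x': occ=1, LF[6]=C('x')+1=1+1=2
L[7]='y': occ=2, LF[7]=C('y')+2=6+2=8
L[8]='x': occ=2, LF[8]=C('x')+2=1+2=3
L[9]='x': occ=3, LF[9]=C('x')+3=1+3=4
L[10]='z': occ=2, LF[10]=C('z')+2=9+2=11
L[11]='x': occ=4, LF[11]=C('x')+4=1+4=5

Answer: 6 9 7 1 10 0 2 8 3 4 11 5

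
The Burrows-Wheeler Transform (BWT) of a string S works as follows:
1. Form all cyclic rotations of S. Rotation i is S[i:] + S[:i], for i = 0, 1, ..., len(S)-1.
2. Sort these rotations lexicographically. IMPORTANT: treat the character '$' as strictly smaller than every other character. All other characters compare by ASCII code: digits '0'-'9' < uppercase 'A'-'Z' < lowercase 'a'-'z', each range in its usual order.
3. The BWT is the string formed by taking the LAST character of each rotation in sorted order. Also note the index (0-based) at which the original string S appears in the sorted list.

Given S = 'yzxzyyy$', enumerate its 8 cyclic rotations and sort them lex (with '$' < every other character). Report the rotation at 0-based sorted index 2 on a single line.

All 8 rotations (rotation i = S[i:]+S[:i]):
  rot[0] = yzxzyyy$
  rot[1] = zxzyyy$y
  rot[2] = xzyyy$yz
  rot[3] = zyyy$yzx
  rot[4] = yyy$yzxz
  rot[5] = yy$yzxzy
  rot[6] = y$yzxzyy
  rot[7] = $yzxzyyy
Sorted (with $ < everything):
  sorted[0] = $yzxzyyy
  sorted[1] = xzyyy$yz
  sorted[2] = y$yzxzyy
  sorted[3] = yy$yzxzy
  sorted[4] = yyy$yzxz
  sorted[5] = yzxzyyy$
  sorted[6] = zxzyyy$y
  sorted[7] = zyyy$yzx
sorted[2] = y$yzxzyy

Answer: y$yzxzyy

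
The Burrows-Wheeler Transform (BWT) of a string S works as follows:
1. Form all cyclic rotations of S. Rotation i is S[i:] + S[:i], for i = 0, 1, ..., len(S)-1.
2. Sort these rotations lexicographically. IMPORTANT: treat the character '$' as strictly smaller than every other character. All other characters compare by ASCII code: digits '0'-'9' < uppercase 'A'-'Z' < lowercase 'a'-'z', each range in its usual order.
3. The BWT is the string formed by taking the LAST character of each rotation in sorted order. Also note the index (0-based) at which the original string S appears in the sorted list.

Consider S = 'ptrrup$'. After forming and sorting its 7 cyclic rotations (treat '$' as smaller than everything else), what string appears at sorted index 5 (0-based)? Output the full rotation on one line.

All 7 rotations (rotation i = S[i:]+S[:i]):
  rot[0] = ptrrup$
  rot[1] = trrup$p
  rot[2] = rrup$pt
  rot[3] = rup$ptr
  rot[4] = up$ptrr
  rot[5] = p$ptrru
  rot[6] = $ptrrup
Sorted (with $ < everything):
  sorted[0] = $ptrrup
  sorted[1] = p$ptrru
  sorted[2] = ptrrup$
  sorted[3] = rrup$pt
  sorted[4] = rup$ptr
  sorted[5] = trrup$p
  sorted[6] = up$ptrr
sorted[5] = trrup$p

Answer: trrup$p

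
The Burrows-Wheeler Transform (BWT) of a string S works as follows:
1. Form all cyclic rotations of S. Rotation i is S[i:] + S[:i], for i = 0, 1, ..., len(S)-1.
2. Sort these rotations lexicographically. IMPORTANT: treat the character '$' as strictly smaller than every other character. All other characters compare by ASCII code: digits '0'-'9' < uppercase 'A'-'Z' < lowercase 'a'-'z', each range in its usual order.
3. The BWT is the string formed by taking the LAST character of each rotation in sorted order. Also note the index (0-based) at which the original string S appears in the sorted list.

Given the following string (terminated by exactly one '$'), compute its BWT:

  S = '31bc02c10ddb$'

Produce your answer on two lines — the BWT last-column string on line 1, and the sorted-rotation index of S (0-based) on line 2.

Answer: bc1c30$d1b2d0
6

Derivation:
All 13 rotations (rotation i = S[i:]+S[:i]):
  rot[0] = 31bc02c10ddb$
  rot[1] = 1bc02c10ddb$3
  rot[2] = bc02c10ddb$31
  rot[3] = c02c10ddb$31b
  rot[4] = 02c10ddb$31bc
  rot[5] = 2c10ddb$31bc0
  rot[6] = c10ddb$31bc02
  rot[7] = 10ddb$31bc02c
  rot[8] = 0ddb$31bc02c1
  rot[9] = ddb$31bc02c10
  rot[10] = db$31bc02c10d
  rot[11] = b$31bc02c10dd
  rot[12] = $31bc02c10ddb
Sorted (with $ < everything):
  sorted[0] = $31bc02c10ddb  (last char: 'b')
  sorted[1] = 02c10ddb$31bc  (last char: 'c')
  sorted[2] = 0ddb$31bc02c1  (last char: '1')
  sorted[3] = 10ddb$31bc02c  (last char: 'c')
  sorted[4] = 1bc02c10ddb$3  (last char: '3')
  sorted[5] = 2c10ddb$31bc0  (last char: '0')
  sorted[6] = 31bc02c10ddb$  (last char: '$')
  sorted[7] = b$31bc02c10dd  (last char: 'd')
  sorted[8] = bc02c10ddb$31  (last char: '1')
  sorted[9] = c02c10ddb$31b  (last char: 'b')
  sorted[10] = c10ddb$31bc02  (last char: '2')
  sorted[11] = db$31bc02c10d  (last char: 'd')
  sorted[12] = ddb$31bc02c10  (last char: '0')
Last column: bc1c30$d1b2d0
Original string S is at sorted index 6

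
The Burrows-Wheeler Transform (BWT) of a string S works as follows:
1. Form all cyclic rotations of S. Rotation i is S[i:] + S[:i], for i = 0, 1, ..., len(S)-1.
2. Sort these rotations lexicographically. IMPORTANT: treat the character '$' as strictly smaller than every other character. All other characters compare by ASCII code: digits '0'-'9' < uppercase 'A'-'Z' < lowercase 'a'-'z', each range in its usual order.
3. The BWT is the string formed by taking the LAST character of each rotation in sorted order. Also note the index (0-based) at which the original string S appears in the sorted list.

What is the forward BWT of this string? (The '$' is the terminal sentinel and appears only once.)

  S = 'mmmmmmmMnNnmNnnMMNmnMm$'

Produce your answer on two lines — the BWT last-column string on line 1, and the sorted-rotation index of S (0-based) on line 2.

Answer: mnMnmMnmMmnmmmmm$NnmMNN
16

Derivation:
All 23 rotations (rotation i = S[i:]+S[:i]):
  rot[0] = mmmmmmmMnNnmNnnMMNmnMm$
  rot[1] = mmmmmmMnNnmNnnMMNmnMm$m
  rot[2] = mmmmmMnNnmNnnMMNmnMm$mm
  rot[3] = mmmmMnNnmNnnMMNmnMm$mmm
  rot[4] = mmmMnNnmNnnMMNmnMm$mmmm
  rot[5] = mmMnNnmNnnMMNmnMm$mmmmm
  rot[6] = mMnNnmNnnMMNmnMm$mmmmmm
  rot[7] = MnNnmNnnMMNmnMm$mmmmmmm
  rot[8] = nNnmNnnMMNmnMm$mmmmmmmM
  rot[9] = NnmNnnMMNmnMm$mmmmmmmMn
  rot[10] = nmNnnMMNmnMm$mmmmmmmMnN
  rot[11] = mNnnMMNmnMm$mmmmmmmMnNn
  rot[12] = NnnMMNmnMm$mmmmmmmMnNnm
  rot[13] = nnMMNmnMm$mmmmmmmMnNnmN
  rot[14] = nMMNmnMm$mmmmmmmMnNnmNn
  rot[15] = MMNmnMm$mmmmmmmMnNnmNnn
  rot[16] = MNmnMm$mmmmmmmMnNnmNnnM
  rot[17] = NmnMm$mmmmmmmMnNnmNnnMM
  rot[18] = mnMm$mmmmmmmMnNnmNnnMMN
  rot[19] = nMm$mmmmmmmMnNnmNnnMMNm
  rot[20] = Mm$mmmmmmmMnNnmNnnMMNmn
  rot[21] = m$mmmmmmmMnNnmNnnMMNmnM
  rot[22] = $mmmmmmmMnNnmNnnMMNmnMm
Sorted (with $ < everything):
  sorted[0] = $mmmmmmmMnNnmNnnMMNmnMm  (last char: 'm')
  sorted[1] = MMNmnMm$mmmmmmmMnNnmNnn  (last char: 'n')
  sorted[2] = MNmnMm$mmmmmmmMnNnmNnnM  (last char: 'M')
  sorted[3] = Mm$mmmmmmmMnNnmNnnMMNmn  (last char: 'n')
  sorted[4] = MnNnmNnnMMNmnMm$mmmmmmm  (last char: 'm')
  sorted[5] = NmnMm$mmmmmmmMnNnmNnnMM  (last char: 'M')
  sorted[6] = NnmNnnMMNmnMm$mmmmmmmMn  (last char: 'n')
  sorted[7] = NnnMMNmnMm$mmmmmmmMnNnm  (last char: 'm')
  sorted[8] = m$mmmmmmmMnNnmNnnMMNmnM  (last char: 'M')
  sorted[9] = mMnNnmNnnMMNmnMm$mmmmmm  (last char: 'm')
  sorted[10] = mNnnMMNmnMm$mmmmmmmMnNn  (last char: 'n')
  sorted[11] = mmMnNnmNnnMMNmnMm$mmmmm  (last char: 'm')
  sorted[12] = mmmMnNnmNnnMMNmnMm$mmmm  (last char: 'm')
  sorted[13] = mmmmMnNnmNnnMMNmnMm$mmm  (last char: 'm')
  sorted[14] = mmmmmMnNnmNnnMMNmnMm$mm  (last char: 'm')
  sorted[15] = mmmmmmMnNnmNnnMMNmnMm$m  (last char: 'm')
  sorted[16] = mmmmmmmMnNnmNnnMMNmnMm$  (last char: '$')
  sorted[17] = mnMm$mmmmmmmMnNnmNnnMMN  (last char: 'N')
  sorted[18] = nMMNmnMm$mmmmmmmMnNnmNn  (last char: 'n')
  sorted[19] = nMm$mmmmmmmMnNnmNnnMMNm  (last char: 'm')
  sorted[20] = nNnmNnnMMNmnMm$mmmmmmmM  (last char: 'M')
  sorted[21] = nmNnnMMNmnMm$mmmmmmmMnN  (last char: 'N')
  sorted[22] = nnMMNmnMm$mmmmmmmMnNnmN  (last char: 'N')
Last column: mnMnmMnmMmnmmmmm$NnmMNN
Original string S is at sorted index 16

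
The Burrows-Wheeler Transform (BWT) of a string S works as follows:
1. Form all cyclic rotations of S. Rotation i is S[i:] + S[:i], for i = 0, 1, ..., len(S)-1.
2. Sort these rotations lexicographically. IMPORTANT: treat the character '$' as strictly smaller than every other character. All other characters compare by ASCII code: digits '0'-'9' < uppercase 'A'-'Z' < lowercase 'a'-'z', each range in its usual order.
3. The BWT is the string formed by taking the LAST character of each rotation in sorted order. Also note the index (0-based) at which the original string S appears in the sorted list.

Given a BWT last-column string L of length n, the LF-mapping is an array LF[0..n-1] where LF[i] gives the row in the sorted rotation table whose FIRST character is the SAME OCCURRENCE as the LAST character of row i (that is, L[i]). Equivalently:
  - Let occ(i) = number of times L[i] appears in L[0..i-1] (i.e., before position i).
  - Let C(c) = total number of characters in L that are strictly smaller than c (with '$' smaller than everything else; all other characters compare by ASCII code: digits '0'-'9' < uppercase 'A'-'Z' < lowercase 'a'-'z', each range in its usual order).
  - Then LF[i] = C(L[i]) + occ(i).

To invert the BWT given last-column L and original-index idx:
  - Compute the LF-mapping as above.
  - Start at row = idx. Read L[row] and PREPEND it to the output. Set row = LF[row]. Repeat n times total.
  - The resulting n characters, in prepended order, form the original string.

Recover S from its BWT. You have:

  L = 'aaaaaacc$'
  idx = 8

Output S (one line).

LF mapping: 1 2 3 4 5 6 7 8 0
Walk LF starting at row 8, prepending L[row]:
  step 1: row=8, L[8]='$', prepend. Next row=LF[8]=0
  step 2: row=0, L[0]='a', prepend. Next row=LF[0]=1
  step 3: row=1, L[1]='a', prepend. Next row=LF[1]=2
  step 4: row=2, L[2]='a', prepend. Next row=LF[2]=3
  step 5: row=3, L[3]='a', prepend. Next row=LF[3]=4
  step 6: row=4, L[4]='a', prepend. Next row=LF[4]=5
  step 7: row=5, L[5]='a', prepend. Next row=LF[5]=6
  step 8: row=6, L[6]='c', prepend. Next row=LF[6]=7
  step 9: row=7, L[7]='c', prepend. Next row=LF[7]=8
Reversed output: ccaaaaaa$

Answer: ccaaaaaa$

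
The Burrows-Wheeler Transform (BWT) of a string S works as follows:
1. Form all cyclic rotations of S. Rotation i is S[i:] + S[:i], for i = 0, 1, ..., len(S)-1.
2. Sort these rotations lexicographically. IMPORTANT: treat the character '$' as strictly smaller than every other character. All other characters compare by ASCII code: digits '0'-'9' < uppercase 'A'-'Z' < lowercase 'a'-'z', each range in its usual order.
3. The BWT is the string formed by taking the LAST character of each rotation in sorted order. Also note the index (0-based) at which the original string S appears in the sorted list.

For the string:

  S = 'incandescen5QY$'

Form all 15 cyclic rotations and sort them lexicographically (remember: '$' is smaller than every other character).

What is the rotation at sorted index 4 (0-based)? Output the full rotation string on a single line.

Answer: andescen5QY$inc

Derivation:
All 15 rotations (rotation i = S[i:]+S[:i]):
  rot[0] = incandescen5QY$
  rot[1] = ncandescen5QY$i
  rot[2] = candescen5QY$in
  rot[3] = andescen5QY$inc
  rot[4] = ndescen5QY$inca
  rot[5] = descen5QY$incan
  rot[6] = escen5QY$incand
  rot[7] = scen5QY$incande
  rot[8] = cen5QY$incandes
  rot[9] = en5QY$incandesc
  rot[10] = n5QY$incandesce
  rot[11] = 5QY$incandescen
  rot[12] = QY$incandescen5
  rot[13] = Y$incandescen5Q
  rot[14] = $incandescen5QY
Sorted (with $ < everything):
  sorted[0] = $incandescen5QY
  sorted[1] = 5QY$incandescen
  sorted[2] = QY$incandescen5
  sorted[3] = Y$incandescen5Q
  sorted[4] = andescen5QY$inc
  sorted[5] = candescen5QY$in
  sorted[6] = cen5QY$incandes
  sorted[7] = descen5QY$incan
  sorted[8] = en5QY$incandesc
  sorted[9] = escen5QY$incand
  sorted[10] = incandescen5QY$
  sorted[11] = n5QY$incandesce
  sorted[12] = ncandescen5QY$i
  sorted[13] = ndescen5QY$inca
  sorted[14] = scen5QY$incande
sorted[4] = andescen5QY$inc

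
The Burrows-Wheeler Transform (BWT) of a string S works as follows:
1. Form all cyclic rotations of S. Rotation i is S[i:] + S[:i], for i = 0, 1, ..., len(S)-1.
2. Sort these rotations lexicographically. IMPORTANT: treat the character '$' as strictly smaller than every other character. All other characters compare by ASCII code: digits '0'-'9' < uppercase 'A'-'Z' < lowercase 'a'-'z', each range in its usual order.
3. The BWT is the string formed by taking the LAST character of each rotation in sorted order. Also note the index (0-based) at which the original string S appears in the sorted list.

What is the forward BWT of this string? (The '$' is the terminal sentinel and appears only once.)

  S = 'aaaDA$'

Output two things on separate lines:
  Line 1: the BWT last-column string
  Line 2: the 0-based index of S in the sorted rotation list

All 6 rotations (rotation i = S[i:]+S[:i]):
  rot[0] = aaaDA$
  rot[1] = aaDA$a
  rot[2] = aDA$aa
  rot[3] = DA$aaa
  rot[4] = A$aaaD
  rot[5] = $aaaDA
Sorted (with $ < everything):
  sorted[0] = $aaaDA  (last char: 'A')
  sorted[1] = A$aaaD  (last char: 'D')
  sorted[2] = DA$aaa  (last char: 'a')
  sorted[3] = aDA$aa  (last char: 'a')
  sorted[4] = aaDA$a  (last char: 'a')
  sorted[5] = aaaDA$  (last char: '$')
Last column: ADaaa$
Original string S is at sorted index 5

Answer: ADaaa$
5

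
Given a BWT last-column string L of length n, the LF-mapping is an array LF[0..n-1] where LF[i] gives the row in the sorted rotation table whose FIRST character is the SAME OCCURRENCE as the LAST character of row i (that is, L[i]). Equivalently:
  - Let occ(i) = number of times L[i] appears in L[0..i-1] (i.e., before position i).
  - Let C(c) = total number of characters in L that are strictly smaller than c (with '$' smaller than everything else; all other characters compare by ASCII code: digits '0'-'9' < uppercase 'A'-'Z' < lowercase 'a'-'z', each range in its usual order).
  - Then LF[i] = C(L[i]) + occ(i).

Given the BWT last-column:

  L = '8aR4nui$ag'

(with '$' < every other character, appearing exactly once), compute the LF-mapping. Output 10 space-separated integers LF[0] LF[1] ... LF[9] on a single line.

Char counts: '$':1, '4':1, '8':1, 'R':1, 'a':2, 'g':1, 'i':1, 'n':1, 'u':1
C (first-col start): C('$')=0, C('4')=1, C('8')=2, C('R')=3, C('a')=4, C('g')=6, C('i')=7, C('n')=8, C('u')=9
L[0]='8': occ=0, LF[0]=C('8')+0=2+0=2
L[1]='a': occ=0, LF[1]=C('a')+0=4+0=4
L[2]='R': occ=0, LF[2]=C('R')+0=3+0=3
L[3]='4': occ=0, LF[3]=C('4')+0=1+0=1
L[4]='n': occ=0, LF[4]=C('n')+0=8+0=8
L[5]='u': occ=0, LF[5]=C('u')+0=9+0=9
L[6]='i': occ=0, LF[6]=C('i')+0=7+0=7
L[7]='$': occ=0, LF[7]=C('$')+0=0+0=0
L[8]='a': occ=1, LF[8]=C('a')+1=4+1=5
L[9]='g': occ=0, LF[9]=C('g')+0=6+0=6

Answer: 2 4 3 1 8 9 7 0 5 6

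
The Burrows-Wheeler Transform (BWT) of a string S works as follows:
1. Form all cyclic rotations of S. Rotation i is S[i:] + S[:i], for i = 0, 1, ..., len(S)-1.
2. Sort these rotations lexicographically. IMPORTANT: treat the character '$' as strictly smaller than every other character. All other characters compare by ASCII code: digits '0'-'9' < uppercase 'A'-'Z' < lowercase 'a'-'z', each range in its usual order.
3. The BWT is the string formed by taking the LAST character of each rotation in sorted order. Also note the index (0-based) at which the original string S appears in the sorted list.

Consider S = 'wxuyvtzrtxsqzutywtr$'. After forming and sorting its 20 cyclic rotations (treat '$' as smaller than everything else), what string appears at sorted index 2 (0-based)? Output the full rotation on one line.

All 20 rotations (rotation i = S[i:]+S[:i]):
  rot[0] = wxuyvtzrtxsqzutywtr$
  rot[1] = xuyvtzrtxsqzutywtr$w
  rot[2] = uyvtzrtxsqzutywtr$wx
  rot[3] = yvtzrtxsqzutywtr$wxu
  rot[4] = vtzrtxsqzutywtr$wxuy
  rot[5] = tzrtxsqzutywtr$wxuyv
  rot[6] = zrtxsqzutywtr$wxuyvt
  rot[7] = rtxsqzutywtr$wxuyvtz
  rot[8] = txsqzutywtr$wxuyvtzr
  rot[9] = xsqzutywtr$wxuyvtzrt
  rot[10] = sqzutywtr$wxuyvtzrtx
  rot[11] = qzutywtr$wxuyvtzrtxs
  rot[12] = zutywtr$wxuyvtzrtxsq
  rot[13] = utywtr$wxuyvtzrtxsqz
  rot[14] = tywtr$wxuyvtzrtxsqzu
  rot[15] = ywtr$wxuyvtzrtxsqzut
  rot[16] = wtr$wxuyvtzrtxsqzuty
  rot[17] = tr$wxuyvtzrtxsqzutyw
  rot[18] = r$wxuyvtzrtxsqzutywt
  rot[19] = $wxuyvtzrtxsqzutywtr
Sorted (with $ < everything):
  sorted[0] = $wxuyvtzrtxsqzutywtr
  sorted[1] = qzutywtr$wxuyvtzrtxs
  sorted[2] = r$wxuyvtzrtxsqzutywt
  sorted[3] = rtxsqzutywtr$wxuyvtz
  sorted[4] = sqzutywtr$wxuyvtzrtx
  sorted[5] = tr$wxuyvtzrtxsqzutyw
  sorted[6] = txsqzutywtr$wxuyvtzr
  sorted[7] = tywtr$wxuyvtzrtxsqzu
  sorted[8] = tzrtxsqzutywtr$wxuyv
  sorted[9] = utywtr$wxuyvtzrtxsqz
  sorted[10] = uyvtzrtxsqzutywtr$wx
  sorted[11] = vtzrtxsqzutywtr$wxuy
  sorted[12] = wtr$wxuyvtzrtxsqzuty
  sorted[13] = wxuyvtzrtxsqzutywtr$
  sorted[14] = xsqzutywtr$wxuyvtzrt
  sorted[15] = xuyvtzrtxsqzutywtr$w
  sorted[16] = yvtzrtxsqzutywtr$wxu
  sorted[17] = ywtr$wxuyvtzrtxsqzut
  sorted[18] = zrtxsqzutywtr$wxuyvt
  sorted[19] = zutywtr$wxuyvtzrtxsq
sorted[2] = r$wxuyvtzrtxsqzutywt

Answer: r$wxuyvtzrtxsqzutywt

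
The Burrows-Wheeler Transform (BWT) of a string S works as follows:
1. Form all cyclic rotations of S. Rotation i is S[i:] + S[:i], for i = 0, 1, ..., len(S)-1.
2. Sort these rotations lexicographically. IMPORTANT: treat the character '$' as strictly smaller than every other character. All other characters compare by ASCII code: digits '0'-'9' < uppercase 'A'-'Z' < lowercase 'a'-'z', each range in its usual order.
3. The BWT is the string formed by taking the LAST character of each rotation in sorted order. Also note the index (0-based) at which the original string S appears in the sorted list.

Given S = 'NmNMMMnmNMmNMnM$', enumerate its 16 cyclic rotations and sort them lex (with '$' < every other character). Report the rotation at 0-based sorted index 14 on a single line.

Answer: nM$NmNMMMnmNMmNM

Derivation:
All 16 rotations (rotation i = S[i:]+S[:i]):
  rot[0] = NmNMMMnmNMmNMnM$
  rot[1] = mNMMMnmNMmNMnM$N
  rot[2] = NMMMnmNMmNMnM$Nm
  rot[3] = MMMnmNMmNMnM$NmN
  rot[4] = MMnmNMmNMnM$NmNM
  rot[5] = MnmNMmNMnM$NmNMM
  rot[6] = nmNMmNMnM$NmNMMM
  rot[7] = mNMmNMnM$NmNMMMn
  rot[8] = NMmNMnM$NmNMMMnm
  rot[9] = MmNMnM$NmNMMMnmN
  rot[10] = mNMnM$NmNMMMnmNM
  rot[11] = NMnM$NmNMMMnmNMm
  rot[12] = MnM$NmNMMMnmNMmN
  rot[13] = nM$NmNMMMnmNMmNM
  rot[14] = M$NmNMMMnmNMmNMn
  rot[15] = $NmNMMMnmNMmNMnM
Sorted (with $ < everything):
  sorted[0] = $NmNMMMnmNMmNMnM
  sorted[1] = M$NmNMMMnmNMmNMn
  sorted[2] = MMMnmNMmNMnM$NmN
  sorted[3] = MMnmNMmNMnM$NmNM
  sorted[4] = MmNMnM$NmNMMMnmN
  sorted[5] = MnM$NmNMMMnmNMmN
  sorted[6] = MnmNMmNMnM$NmNMM
  sorted[7] = NMMMnmNMmNMnM$Nm
  sorted[8] = NMmNMnM$NmNMMMnm
  sorted[9] = NMnM$NmNMMMnmNMm
  sorted[10] = NmNMMMnmNMmNMnM$
  sorted[11] = mNMMMnmNMmNMnM$N
  sorted[12] = mNMmNMnM$NmNMMMn
  sorted[13] = mNMnM$NmNMMMnmNM
  sorted[14] = nM$NmNMMMnmNMmNM
  sorted[15] = nmNMmNMnM$NmNMMM
sorted[14] = nM$NmNMMMnmNMmNM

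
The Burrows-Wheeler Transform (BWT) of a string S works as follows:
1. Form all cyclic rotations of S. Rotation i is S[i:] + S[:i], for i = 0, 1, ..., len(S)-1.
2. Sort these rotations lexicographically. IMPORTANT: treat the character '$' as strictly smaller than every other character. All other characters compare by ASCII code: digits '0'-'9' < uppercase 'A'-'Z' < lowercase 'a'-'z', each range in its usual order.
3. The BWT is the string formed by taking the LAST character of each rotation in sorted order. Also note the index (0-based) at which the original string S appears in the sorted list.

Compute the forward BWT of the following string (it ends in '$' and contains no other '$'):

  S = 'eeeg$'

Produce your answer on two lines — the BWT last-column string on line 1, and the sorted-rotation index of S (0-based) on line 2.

Answer: g$eee
1

Derivation:
All 5 rotations (rotation i = S[i:]+S[:i]):
  rot[0] = eeeg$
  rot[1] = eeg$e
  rot[2] = eg$ee
  rot[3] = g$eee
  rot[4] = $eeeg
Sorted (with $ < everything):
  sorted[0] = $eeeg  (last char: 'g')
  sorted[1] = eeeg$  (last char: '$')
  sorted[2] = eeg$e  (last char: 'e')
  sorted[3] = eg$ee  (last char: 'e')
  sorted[4] = g$eee  (last char: 'e')
Last column: g$eee
Original string S is at sorted index 1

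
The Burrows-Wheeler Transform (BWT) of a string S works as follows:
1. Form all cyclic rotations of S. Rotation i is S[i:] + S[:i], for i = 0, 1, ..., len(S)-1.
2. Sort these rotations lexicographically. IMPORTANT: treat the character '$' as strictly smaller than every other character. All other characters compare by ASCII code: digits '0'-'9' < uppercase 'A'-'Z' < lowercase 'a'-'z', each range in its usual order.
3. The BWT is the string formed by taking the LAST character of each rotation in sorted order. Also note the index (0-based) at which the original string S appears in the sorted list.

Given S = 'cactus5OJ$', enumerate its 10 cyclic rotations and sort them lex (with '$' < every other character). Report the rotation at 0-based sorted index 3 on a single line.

All 10 rotations (rotation i = S[i:]+S[:i]):
  rot[0] = cactus5OJ$
  rot[1] = actus5OJ$c
  rot[2] = ctus5OJ$ca
  rot[3] = tus5OJ$cac
  rot[4] = us5OJ$cact
  rot[5] = s5OJ$cactu
  rot[6] = 5OJ$cactus
  rot[7] = OJ$cactus5
  rot[8] = J$cactus5O
  rot[9] = $cactus5OJ
Sorted (with $ < everything):
  sorted[0] = $cactus5OJ
  sorted[1] = 5OJ$cactus
  sorted[2] = J$cactus5O
  sorted[3] = OJ$cactus5
  sorted[4] = actus5OJ$c
  sorted[5] = cactus5OJ$
  sorted[6] = ctus5OJ$ca
  sorted[7] = s5OJ$cactu
  sorted[8] = tus5OJ$cac
  sorted[9] = us5OJ$cact
sorted[3] = OJ$cactus5

Answer: OJ$cactus5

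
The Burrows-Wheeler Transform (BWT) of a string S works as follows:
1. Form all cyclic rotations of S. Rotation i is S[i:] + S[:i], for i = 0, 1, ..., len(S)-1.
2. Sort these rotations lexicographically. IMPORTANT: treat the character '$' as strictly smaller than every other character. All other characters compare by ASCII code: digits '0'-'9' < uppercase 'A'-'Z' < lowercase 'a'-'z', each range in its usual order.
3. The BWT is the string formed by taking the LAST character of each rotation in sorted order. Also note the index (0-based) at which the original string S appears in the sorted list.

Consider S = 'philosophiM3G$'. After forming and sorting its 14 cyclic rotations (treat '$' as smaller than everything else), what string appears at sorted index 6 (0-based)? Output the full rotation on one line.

Answer: iM3G$philosoph

Derivation:
All 14 rotations (rotation i = S[i:]+S[:i]):
  rot[0] = philosophiM3G$
  rot[1] = hilosophiM3G$p
  rot[2] = ilosophiM3G$ph
  rot[3] = losophiM3G$phi
  rot[4] = osophiM3G$phil
  rot[5] = sophiM3G$philo
  rot[6] = ophiM3G$philos
  rot[7] = phiM3G$philoso
  rot[8] = hiM3G$philosop
  rot[9] = iM3G$philosoph
  rot[10] = M3G$philosophi
  rot[11] = 3G$philosophiM
  rot[12] = G$philosophiM3
  rot[13] = $philosophiM3G
Sorted (with $ < everything):
  sorted[0] = $philosophiM3G
  sorted[1] = 3G$philosophiM
  sorted[2] = G$philosophiM3
  sorted[3] = M3G$philosophi
  sorted[4] = hiM3G$philosop
  sorted[5] = hilosophiM3G$p
  sorted[6] = iM3G$philosoph
  sorted[7] = ilosophiM3G$ph
  sorted[8] = losophiM3G$phi
  sorted[9] = ophiM3G$philos
  sorted[10] = osophiM3G$phil
  sorted[11] = phiM3G$philoso
  sorted[12] = philosophiM3G$
  sorted[13] = sophiM3G$philo
sorted[6] = iM3G$philosoph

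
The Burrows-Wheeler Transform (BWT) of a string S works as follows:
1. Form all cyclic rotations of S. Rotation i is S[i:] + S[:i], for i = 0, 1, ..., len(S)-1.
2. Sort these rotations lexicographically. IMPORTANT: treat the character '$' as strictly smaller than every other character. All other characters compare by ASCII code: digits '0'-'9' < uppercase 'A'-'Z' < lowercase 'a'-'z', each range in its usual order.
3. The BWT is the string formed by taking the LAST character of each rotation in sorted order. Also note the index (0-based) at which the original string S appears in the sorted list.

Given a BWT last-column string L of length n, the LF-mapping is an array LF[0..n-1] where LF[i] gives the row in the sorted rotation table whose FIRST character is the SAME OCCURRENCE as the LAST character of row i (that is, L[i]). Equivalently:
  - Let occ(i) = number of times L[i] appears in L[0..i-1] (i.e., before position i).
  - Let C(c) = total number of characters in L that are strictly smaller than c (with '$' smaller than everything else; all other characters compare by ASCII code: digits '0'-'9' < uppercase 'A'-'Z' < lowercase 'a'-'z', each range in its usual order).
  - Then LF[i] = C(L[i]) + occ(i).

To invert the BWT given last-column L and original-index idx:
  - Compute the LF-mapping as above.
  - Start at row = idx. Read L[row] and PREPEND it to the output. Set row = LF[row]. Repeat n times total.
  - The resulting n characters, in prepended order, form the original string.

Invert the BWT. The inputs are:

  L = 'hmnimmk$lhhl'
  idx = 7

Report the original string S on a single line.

Answer: lnhmihmklmh$

Derivation:
LF mapping: 1 8 11 4 9 10 5 0 6 2 3 7
Walk LF starting at row 7, prepending L[row]:
  step 1: row=7, L[7]='$', prepend. Next row=LF[7]=0
  step 2: row=0, L[0]='h', prepend. Next row=LF[0]=1
  step 3: row=1, L[1]='m', prepend. Next row=LF[1]=8
  step 4: row=8, L[8]='l', prepend. Next row=LF[8]=6
  step 5: row=6, L[6]='k', prepend. Next row=LF[6]=5
  step 6: row=5, L[5]='m', prepend. Next row=LF[5]=10
  step 7: row=10, L[10]='h', prepend. Next row=LF[10]=3
  step 8: row=3, L[3]='i', prepend. Next row=LF[3]=4
  step 9: row=4, L[4]='m', prepend. Next row=LF[4]=9
  step 10: row=9, L[9]='h', prepend. Next row=LF[9]=2
  step 11: row=2, L[2]='n', prepend. Next row=LF[2]=11
  step 12: row=11, L[11]='l', prepend. Next row=LF[11]=7
Reversed output: lnhmihmklmh$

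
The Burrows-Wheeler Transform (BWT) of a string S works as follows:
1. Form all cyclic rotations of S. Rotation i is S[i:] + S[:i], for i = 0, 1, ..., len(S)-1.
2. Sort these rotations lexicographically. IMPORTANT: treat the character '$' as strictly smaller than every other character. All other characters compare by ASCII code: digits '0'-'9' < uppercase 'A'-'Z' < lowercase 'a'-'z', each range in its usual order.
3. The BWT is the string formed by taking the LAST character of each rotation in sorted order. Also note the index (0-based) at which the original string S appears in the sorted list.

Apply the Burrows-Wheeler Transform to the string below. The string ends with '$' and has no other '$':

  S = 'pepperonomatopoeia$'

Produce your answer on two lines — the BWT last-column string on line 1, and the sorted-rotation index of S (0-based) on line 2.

Answer: aimoppeoopnrt$poeea
13

Derivation:
All 19 rotations (rotation i = S[i:]+S[:i]):
  rot[0] = pepperonomatopoeia$
  rot[1] = epperonomatopoeia$p
  rot[2] = pperonomatopoeia$pe
  rot[3] = peronomatopoeia$pep
  rot[4] = eronomatopoeia$pepp
  rot[5] = ronomatopoeia$peppe
  rot[6] = onomatopoeia$pepper
  rot[7] = nomatopoeia$peppero
  rot[8] = omatopoeia$pepperon
  rot[9] = matopoeia$pepperono
  rot[10] = atopoeia$pepperonom
  rot[11] = topoeia$pepperonoma
  rot[12] = opoeia$pepperonomat
  rot[13] = poeia$pepperonomato
  rot[14] = oeia$pepperonomatop
  rot[15] = eia$pepperonomatopo
  rot[16] = ia$pepperonomatopoe
  rot[17] = a$pepperonomatopoei
  rot[18] = $pepperonomatopoeia
Sorted (with $ < everything):
  sorted[0] = $pepperonomatopoeia  (last char: 'a')
  sorted[1] = a$pepperonomatopoei  (last char: 'i')
  sorted[2] = atopoeia$pepperonom  (last char: 'm')
  sorted[3] = eia$pepperonomatopo  (last char: 'o')
  sorted[4] = epperonomatopoeia$p  (last char: 'p')
  sorted[5] = eronomatopoeia$pepp  (last char: 'p')
  sorted[6] = ia$pepperonomatopoe  (last char: 'e')
  sorted[7] = matopoeia$pepperono  (last char: 'o')
  sorted[8] = nomatopoeia$peppero  (last char: 'o')
  sorted[9] = oeia$pepperonomatop  (last char: 'p')
  sorted[10] = omatopoeia$pepperon  (last char: 'n')
  sorted[11] = onomatopoeia$pepper  (last char: 'r')
  sorted[12] = opoeia$pepperonomat  (last char: 't')
  sorted[13] = pepperonomatopoeia$  (last char: '$')
  sorted[14] = peronomatopoeia$pep  (last char: 'p')
  sorted[15] = poeia$pepperonomato  (last char: 'o')
  sorted[16] = pperonomatopoeia$pe  (last char: 'e')
  sorted[17] = ronomatopoeia$peppe  (last char: 'e')
  sorted[18] = topoeia$pepperonoma  (last char: 'a')
Last column: aimoppeoopnrt$poeea
Original string S is at sorted index 13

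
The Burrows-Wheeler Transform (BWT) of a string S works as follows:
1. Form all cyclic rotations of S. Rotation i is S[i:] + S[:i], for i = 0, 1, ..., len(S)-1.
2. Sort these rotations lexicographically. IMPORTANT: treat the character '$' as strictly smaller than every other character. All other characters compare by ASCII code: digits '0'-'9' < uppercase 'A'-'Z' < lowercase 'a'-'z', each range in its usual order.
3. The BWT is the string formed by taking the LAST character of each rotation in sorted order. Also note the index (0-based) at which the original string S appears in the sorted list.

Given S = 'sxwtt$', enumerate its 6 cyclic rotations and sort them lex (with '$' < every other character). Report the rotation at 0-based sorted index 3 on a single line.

Answer: tt$sxw

Derivation:
All 6 rotations (rotation i = S[i:]+S[:i]):
  rot[0] = sxwtt$
  rot[1] = xwtt$s
  rot[2] = wtt$sx
  rot[3] = tt$sxw
  rot[4] = t$sxwt
  rot[5] = $sxwtt
Sorted (with $ < everything):
  sorted[0] = $sxwtt
  sorted[1] = sxwtt$
  sorted[2] = t$sxwt
  sorted[3] = tt$sxw
  sorted[4] = wtt$sx
  sorted[5] = xwtt$s
sorted[3] = tt$sxw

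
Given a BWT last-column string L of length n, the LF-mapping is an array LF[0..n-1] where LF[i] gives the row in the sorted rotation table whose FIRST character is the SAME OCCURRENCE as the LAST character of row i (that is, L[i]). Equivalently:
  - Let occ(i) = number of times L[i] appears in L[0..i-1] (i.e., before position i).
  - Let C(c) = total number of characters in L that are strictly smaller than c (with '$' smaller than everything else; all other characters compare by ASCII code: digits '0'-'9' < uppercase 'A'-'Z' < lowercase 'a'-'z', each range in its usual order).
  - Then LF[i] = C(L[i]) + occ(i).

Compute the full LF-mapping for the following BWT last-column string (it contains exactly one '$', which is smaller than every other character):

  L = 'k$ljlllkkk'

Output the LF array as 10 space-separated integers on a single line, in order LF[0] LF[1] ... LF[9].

Answer: 2 0 6 1 7 8 9 3 4 5

Derivation:
Char counts: '$':1, 'j':1, 'k':4, 'l':4
C (first-col start): C('$')=0, C('j')=1, C('k')=2, C('l')=6
L[0]='k': occ=0, LF[0]=C('k')+0=2+0=2
L[1]='$': occ=0, LF[1]=C('$')+0=0+0=0
L[2]='l': occ=0, LF[2]=C('l')+0=6+0=6
L[3]='j': occ=0, LF[3]=C('j')+0=1+0=1
L[4]='l': occ=1, LF[4]=C('l')+1=6+1=7
L[5]='l': occ=2, LF[5]=C('l')+2=6+2=8
L[6]='l': occ=3, LF[6]=C('l')+3=6+3=9
L[7]='k': occ=1, LF[7]=C('k')+1=2+1=3
L[8]='k': occ=2, LF[8]=C('k')+2=2+2=4
L[9]='k': occ=3, LF[9]=C('k')+3=2+3=5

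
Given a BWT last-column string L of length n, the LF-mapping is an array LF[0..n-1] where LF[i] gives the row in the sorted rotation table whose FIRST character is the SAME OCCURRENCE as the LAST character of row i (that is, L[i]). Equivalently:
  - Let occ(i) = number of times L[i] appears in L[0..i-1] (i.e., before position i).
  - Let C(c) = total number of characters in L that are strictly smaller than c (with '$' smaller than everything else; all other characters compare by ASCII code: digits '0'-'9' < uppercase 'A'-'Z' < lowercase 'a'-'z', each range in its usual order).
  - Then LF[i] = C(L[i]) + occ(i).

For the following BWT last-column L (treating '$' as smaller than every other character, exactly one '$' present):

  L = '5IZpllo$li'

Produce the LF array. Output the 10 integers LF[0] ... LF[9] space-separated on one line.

Char counts: '$':1, '5':1, 'I':1, 'Z':1, 'i':1, 'l':3, 'o':1, 'p':1
C (first-col start): C('$')=0, C('5')=1, C('I')=2, C('Z')=3, C('i')=4, C('l')=5, C('o')=8, C('p')=9
L[0]='5': occ=0, LF[0]=C('5')+0=1+0=1
L[1]='I': occ=0, LF[1]=C('I')+0=2+0=2
L[2]='Z': occ=0, LF[2]=C('Z')+0=3+0=3
L[3]='p': occ=0, LF[3]=C('p')+0=9+0=9
L[4]='l': occ=0, LF[4]=C('l')+0=5+0=5
L[5]='l': occ=1, LF[5]=C('l')+1=5+1=6
L[6]='o': occ=0, LF[6]=C('o')+0=8+0=8
L[7]='$': occ=0, LF[7]=C('$')+0=0+0=0
L[8]='l': occ=2, LF[8]=C('l')+2=5+2=7
L[9]='i': occ=0, LF[9]=C('i')+0=4+0=4

Answer: 1 2 3 9 5 6 8 0 7 4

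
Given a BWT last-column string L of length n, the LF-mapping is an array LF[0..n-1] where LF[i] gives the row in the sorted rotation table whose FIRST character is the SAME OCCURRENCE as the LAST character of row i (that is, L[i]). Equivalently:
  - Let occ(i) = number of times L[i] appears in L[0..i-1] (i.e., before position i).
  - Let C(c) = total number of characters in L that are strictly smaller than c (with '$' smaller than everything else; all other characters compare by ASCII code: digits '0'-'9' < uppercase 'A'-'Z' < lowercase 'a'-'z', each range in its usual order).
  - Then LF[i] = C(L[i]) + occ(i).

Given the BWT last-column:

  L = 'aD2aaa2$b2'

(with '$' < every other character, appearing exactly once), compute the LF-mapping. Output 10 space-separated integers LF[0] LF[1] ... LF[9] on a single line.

Answer: 5 4 1 6 7 8 2 0 9 3

Derivation:
Char counts: '$':1, '2':3, 'D':1, 'a':4, 'b':1
C (first-col start): C('$')=0, C('2')=1, C('D')=4, C('a')=5, C('b')=9
L[0]='a': occ=0, LF[0]=C('a')+0=5+0=5
L[1]='D': occ=0, LF[1]=C('D')+0=4+0=4
L[2]='2': occ=0, LF[2]=C('2')+0=1+0=1
L[3]='a': occ=1, LF[3]=C('a')+1=5+1=6
L[4]='a': occ=2, LF[4]=C('a')+2=5+2=7
L[5]='a': occ=3, LF[5]=C('a')+3=5+3=8
L[6]='2': occ=1, LF[6]=C('2')+1=1+1=2
L[7]='$': occ=0, LF[7]=C('$')+0=0+0=0
L[8]='b': occ=0, LF[8]=C('b')+0=9+0=9
L[9]='2': occ=2, LF[9]=C('2')+2=1+2=3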